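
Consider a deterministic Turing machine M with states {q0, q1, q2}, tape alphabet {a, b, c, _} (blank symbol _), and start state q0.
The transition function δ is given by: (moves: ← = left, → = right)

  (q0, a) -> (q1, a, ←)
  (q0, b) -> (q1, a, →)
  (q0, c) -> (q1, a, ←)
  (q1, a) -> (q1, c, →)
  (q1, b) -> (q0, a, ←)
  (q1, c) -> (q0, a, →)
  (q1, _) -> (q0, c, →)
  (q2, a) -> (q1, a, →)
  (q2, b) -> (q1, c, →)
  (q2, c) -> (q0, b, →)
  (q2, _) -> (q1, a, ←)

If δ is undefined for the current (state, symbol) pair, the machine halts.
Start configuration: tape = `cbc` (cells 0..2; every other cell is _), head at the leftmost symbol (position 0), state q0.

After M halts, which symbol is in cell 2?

state=q0 head=0 tape=_[c]bc_   (q0,c)→(q1,a,←)
state=q1 head=-1 tape=[_]abc_   (q1,_)→(q0,c,→)
state=q0 head=0 tape=c[a]bc_   (q0,a)→(q1,a,←)
state=q1 head=-1 tape=[c]abc_   (q1,c)→(q0,a,→)
state=q0 head=0 tape=a[a]bc_   (q0,a)→(q1,a,←)
state=q1 head=-1 tape=[a]abc_   (q1,a)→(q1,c,→)
state=q1 head=0 tape=c[a]bc_   (q1,a)→(q1,c,→)
state=q1 head=1 tape=cc[b]c_   (q1,b)→(q0,a,←)
state=q0 head=0 tape=c[c]ac_   (q0,c)→(q1,a,←)
state=q1 head=-1 tape=[c]aac_   (q1,c)→(q0,a,→)
state=q0 head=0 tape=a[a]ac_   (q0,a)→(q1,a,←)
state=q1 head=-1 tape=[a]aac_   (q1,a)→(q1,c,→)
state=q1 head=0 tape=c[a]ac_   (q1,a)→(q1,c,→)
state=q1 head=1 tape=cc[a]c_   (q1,a)→(q1,c,→)
state=q1 head=2 tape=ccc[c]_   (q1,c)→(q0,a,→)
state=q0 head=3 tape=ccca[_]
Cell 2 holds a when M halts.

a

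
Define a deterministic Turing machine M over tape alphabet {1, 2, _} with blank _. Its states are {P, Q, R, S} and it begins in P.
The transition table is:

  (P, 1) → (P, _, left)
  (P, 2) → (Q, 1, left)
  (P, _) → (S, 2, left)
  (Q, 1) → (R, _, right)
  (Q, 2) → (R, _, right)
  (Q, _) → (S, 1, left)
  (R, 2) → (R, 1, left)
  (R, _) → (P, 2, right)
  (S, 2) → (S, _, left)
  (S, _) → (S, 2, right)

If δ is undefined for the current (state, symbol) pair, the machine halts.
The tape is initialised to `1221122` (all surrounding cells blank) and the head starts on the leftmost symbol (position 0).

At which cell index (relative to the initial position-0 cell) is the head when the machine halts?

P | _____[1]221122   read 1 → write _, move left, go to P
P | ____[_]_221122   read _ → write 2, move left, go to S
S | ___[_]2_221122   read _ → write 2, move right, go to S
S | ___2[2]_221122   read 2 → write _, move left, go to S
S | ___[2]__221122   read 2 → write _, move left, go to S
S | __[_]___221122   read _ → write 2, move right, go to S
S | __2[_]__221122   read _ → write 2, move right, go to S
S | __22[_]_221122   read _ → write 2, move right, go to S
S | __222[_]221122   read _ → write 2, move right, go to S
S | __2222[2]21122   read 2 → write _, move left, go to S
S | __222[2]_21122   read 2 → write _, move left, go to S
S | __22[2]__21122   read 2 → write _, move left, go to S
S | __2[2]___21122   read 2 → write _, move left, go to S
S | __[2]____21122   read 2 → write _, move left, go to S
S | _[_]_____21122   read _ → write 2, move right, go to S
S | _2[_]____21122   read _ → write 2, move right, go to S
S | _22[_]___21122   read _ → write 2, move right, go to S
S | _222[_]__21122   read _ → write 2, move right, go to S
S | _2222[_]_21122   read _ → write 2, move right, go to S
S | _22222[_]21122   read _ → write 2, move right, go to S
S | _222222[2]1122   read 2 → write _, move left, go to S
S | _22222[2]_1122   read 2 → write _, move left, go to S
S | _2222[2]__1122   read 2 → write _, move left, go to S
S | _222[2]___1122   read 2 → write _, move left, go to S
S | _22[2]____1122   read 2 → write _, move left, go to S
S | _2[2]_____1122   read 2 → write _, move left, go to S
S | _[2]______1122   read 2 → write _, move left, go to S
S | [_]_______1122   read _ → write 2, move right, go to S
S | 2[_]______1122   read _ → write 2, move right, go to S
S | 22[_]_____1122   read _ → write 2, move right, go to S
S | 222[_]____1122   read _ → write 2, move right, go to S
S | 2222[_]___1122   read _ → write 2, move right, go to S
S | 22222[_]__1122   read _ → write 2, move right, go to S
S | 222222[_]_1122   read _ → write 2, move right, go to S
S | 2222222[_]1122   read _ → write 2, move right, go to S
S | 22222222[1]122
At halt the head is at cell 3.

3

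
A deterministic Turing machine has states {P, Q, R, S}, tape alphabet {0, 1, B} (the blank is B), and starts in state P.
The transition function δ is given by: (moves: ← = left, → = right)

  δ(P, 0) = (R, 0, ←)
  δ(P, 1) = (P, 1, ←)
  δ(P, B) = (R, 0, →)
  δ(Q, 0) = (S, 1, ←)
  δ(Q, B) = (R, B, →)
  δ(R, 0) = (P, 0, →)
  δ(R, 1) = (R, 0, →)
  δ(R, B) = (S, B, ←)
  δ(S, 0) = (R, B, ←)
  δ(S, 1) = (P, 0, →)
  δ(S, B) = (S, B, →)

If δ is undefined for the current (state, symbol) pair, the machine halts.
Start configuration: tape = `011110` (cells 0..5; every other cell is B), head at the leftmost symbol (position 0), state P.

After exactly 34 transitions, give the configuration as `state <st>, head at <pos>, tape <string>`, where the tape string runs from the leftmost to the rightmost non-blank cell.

state=P head=0 tape=BB[0]11110   (P,0)→(R,0,←)
state=R head=-1 tape=B[B]011110   (R,B)→(S,B,←)
state=S head=-2 tape=[B]B011110   (S,B)→(S,B,→)
state=S head=-1 tape=B[B]011110   (S,B)→(S,B,→)
state=S head=0 tape=BB[0]11110   (S,0)→(R,B,←)
state=R head=-1 tape=B[B]B11110   (R,B)→(S,B,←)
state=S head=-2 tape=[B]BB11110   (S,B)→(S,B,→)
state=S head=-1 tape=B[B]B11110   (S,B)→(S,B,→)
state=S head=0 tape=BB[B]11110   (S,B)→(S,B,→)
state=S head=1 tape=BBB[1]1110   (S,1)→(P,0,→)
state=P head=2 tape=BBB0[1]110   (P,1)→(P,1,←)
state=P head=1 tape=BBB[0]1110   (P,0)→(R,0,←)
state=R head=0 tape=BB[B]01110   (R,B)→(S,B,←)
state=S head=-1 tape=B[B]B01110   (S,B)→(S,B,→)
state=S head=0 tape=BB[B]01110   (S,B)→(S,B,→)
state=S head=1 tape=BBB[0]1110   (S,0)→(R,B,←)
state=R head=0 tape=BB[B]B1110   (R,B)→(S,B,←)
state=S head=-1 tape=B[B]BB1110   (S,B)→(S,B,→)
state=S head=0 tape=BB[B]B1110   (S,B)→(S,B,→)
state=S head=1 tape=BBB[B]1110   (S,B)→(S,B,→)
state=S head=2 tape=BBBB[1]110   (S,1)→(P,0,→)
state=P head=3 tape=BBBB0[1]10   (P,1)→(P,1,←)
state=P head=2 tape=BBBB[0]110   (P,0)→(R,0,←)
state=R head=1 tape=BBB[B]0110   (R,B)→(S,B,←)
state=S head=0 tape=BB[B]B0110   (S,B)→(S,B,→)
state=S head=1 tape=BBB[B]0110   (S,B)→(S,B,→)
state=S head=2 tape=BBBB[0]110   (S,0)→(R,B,←)
state=R head=1 tape=BBB[B]B110   (R,B)→(S,B,←)
state=S head=0 tape=BB[B]BB110   (S,B)→(S,B,→)
state=S head=1 tape=BBB[B]B110   (S,B)→(S,B,→)
state=S head=2 tape=BBBB[B]110   (S,B)→(S,B,→)
state=S head=3 tape=BBBBB[1]10   (S,1)→(P,0,→)
state=P head=4 tape=BBBBB0[1]0   (P,1)→(P,1,←)
state=P head=3 tape=BBBBB[0]10   (P,0)→(R,0,←)
state=R head=2 tape=BBBB[B]010
After 34 steps: state R, head at 2, tape 010.

state R, head at 2, tape 010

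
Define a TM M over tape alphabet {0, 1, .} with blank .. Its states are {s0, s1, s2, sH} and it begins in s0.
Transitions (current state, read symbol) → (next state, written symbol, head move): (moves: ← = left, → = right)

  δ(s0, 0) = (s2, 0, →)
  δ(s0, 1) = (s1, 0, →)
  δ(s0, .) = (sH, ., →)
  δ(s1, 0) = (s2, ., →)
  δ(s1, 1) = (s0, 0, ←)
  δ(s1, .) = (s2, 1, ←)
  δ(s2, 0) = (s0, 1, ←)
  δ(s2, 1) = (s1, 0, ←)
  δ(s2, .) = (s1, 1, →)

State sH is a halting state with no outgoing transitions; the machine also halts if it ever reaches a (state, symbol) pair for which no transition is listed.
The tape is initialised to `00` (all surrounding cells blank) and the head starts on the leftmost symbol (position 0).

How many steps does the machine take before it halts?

s0 | [0]0   read 0 → write 0, move →, go to s2
s2 | 0[0]   read 0 → write 1, move ←, go to s0
s0 | [0]1   read 0 → write 0, move →, go to s2
s2 | 0[1]   read 1 → write 0, move ←, go to s1
s1 | [0]0   read 0 → write ., move →, go to s2
s2 | .[0]   read 0 → write 1, move ←, go to s0
s0 | [.]1   read . → write ., move →, go to sH
sH | .[1]
M halts after 7 transitions.

7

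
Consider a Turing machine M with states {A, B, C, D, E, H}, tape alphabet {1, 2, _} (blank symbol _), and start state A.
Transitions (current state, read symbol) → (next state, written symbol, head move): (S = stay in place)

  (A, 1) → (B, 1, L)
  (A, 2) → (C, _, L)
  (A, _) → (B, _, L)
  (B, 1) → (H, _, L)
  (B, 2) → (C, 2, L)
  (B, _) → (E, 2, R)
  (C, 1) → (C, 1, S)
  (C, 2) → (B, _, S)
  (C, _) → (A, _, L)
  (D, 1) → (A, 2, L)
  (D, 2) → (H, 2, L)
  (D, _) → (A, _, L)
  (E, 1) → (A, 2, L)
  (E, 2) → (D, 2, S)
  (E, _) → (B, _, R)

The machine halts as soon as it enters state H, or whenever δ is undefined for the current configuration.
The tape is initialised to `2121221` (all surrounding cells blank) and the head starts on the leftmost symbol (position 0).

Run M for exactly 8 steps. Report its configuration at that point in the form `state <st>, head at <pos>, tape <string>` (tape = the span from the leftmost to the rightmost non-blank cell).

state H, head at 0, tape 2_2__21221

A | ___[2]121221   read 2 → write _, move L, go to C
C | __[_]_121221   read _ → write _, move L, go to A
A | _[_]__121221   read _ → write _, move L, go to B
B | [_]___121221   read _ → write 2, move R, go to E
E | 2[_]__121221   read _ → write _, move R, go to B
B | 2_[_]_121221   read _ → write 2, move R, go to E
E | 2_2[_]121221   read _ → write _, move R, go to B
B | 2_2_[1]21221   read 1 → write _, move L, go to H
H | 2_2[_]_21221
After 8 steps: state H, head at 0, tape 2_2__21221.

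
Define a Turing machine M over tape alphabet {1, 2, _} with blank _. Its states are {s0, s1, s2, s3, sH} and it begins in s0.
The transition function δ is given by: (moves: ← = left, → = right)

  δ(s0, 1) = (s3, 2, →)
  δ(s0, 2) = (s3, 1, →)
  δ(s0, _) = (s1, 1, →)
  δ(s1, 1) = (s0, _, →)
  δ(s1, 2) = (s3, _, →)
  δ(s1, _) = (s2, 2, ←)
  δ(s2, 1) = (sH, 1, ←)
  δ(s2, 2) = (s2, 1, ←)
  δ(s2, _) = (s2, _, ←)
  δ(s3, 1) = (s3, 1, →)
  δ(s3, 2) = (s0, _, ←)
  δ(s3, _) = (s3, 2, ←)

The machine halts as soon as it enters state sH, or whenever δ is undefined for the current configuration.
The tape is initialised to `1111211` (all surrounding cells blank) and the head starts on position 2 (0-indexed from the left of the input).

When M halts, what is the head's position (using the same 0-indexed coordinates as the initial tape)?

s0 | __11[1]1211   read 1 → write 2, move →, go to s3
s3 | __112[1]211   read 1 → write 1, move →, go to s3
s3 | __1121[2]11   read 2 → write _, move ←, go to s0
s0 | __112[1]_11   read 1 → write 2, move →, go to s3
s3 | __1122[_]11   read _ → write 2, move ←, go to s3
s3 | __112[2]211   read 2 → write _, move ←, go to s0
s0 | __11[2]_211   read 2 → write 1, move →, go to s3
s3 | __111[_]211   read _ → write 2, move ←, go to s3
s3 | __11[1]2211   read 1 → write 1, move →, go to s3
s3 | __111[2]211   read 2 → write _, move ←, go to s0
s0 | __11[1]_211   read 1 → write 2, move →, go to s3
s3 | __112[_]211   read _ → write 2, move ←, go to s3
s3 | __11[2]2211   read 2 → write _, move ←, go to s0
s0 | __1[1]_2211   read 1 → write 2, move →, go to s3
s3 | __12[_]2211   read _ → write 2, move ←, go to s3
s3 | __1[2]22211   read 2 → write _, move ←, go to s0
s0 | __[1]_22211   read 1 → write 2, move →, go to s3
s3 | __2[_]22211   read _ → write 2, move ←, go to s3
s3 | __[2]222211   read 2 → write _, move ←, go to s0
s0 | _[_]_222211   read _ → write 1, move →, go to s1
s1 | _1[_]222211   read _ → write 2, move ←, go to s2
s2 | _[1]2222211   read 1 → write 1, move ←, go to sH
sH | [_]12222211
At halt the head is at cell -2.

-2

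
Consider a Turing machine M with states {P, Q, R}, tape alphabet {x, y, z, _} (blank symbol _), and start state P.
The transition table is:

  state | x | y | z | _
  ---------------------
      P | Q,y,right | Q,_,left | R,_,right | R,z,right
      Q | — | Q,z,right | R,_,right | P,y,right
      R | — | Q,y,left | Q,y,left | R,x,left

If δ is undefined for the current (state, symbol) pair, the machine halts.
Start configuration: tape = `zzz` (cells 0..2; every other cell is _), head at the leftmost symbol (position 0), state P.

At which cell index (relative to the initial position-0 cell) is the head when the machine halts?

3

P | [z]zz_   read z → write _, move right, go to R
R | _[z]z_   read z → write y, move left, go to Q
Q | [_]yz_   read _ → write y, move right, go to P
P | y[y]z_   read y → write _, move left, go to Q
Q | [y]_z_   read y → write z, move right, go to Q
Q | z[_]z_   read _ → write y, move right, go to P
P | zy[z]_   read z → write _, move right, go to R
R | zy_[_]   read _ → write x, move left, go to R
R | zy[_]x   read _ → write x, move left, go to R
R | z[y]xx   read y → write y, move left, go to Q
Q | [z]yxx   read z → write _, move right, go to R
R | _[y]xx   read y → write y, move left, go to Q
Q | [_]yxx   read _ → write y, move right, go to P
P | y[y]xx   read y → write _, move left, go to Q
Q | [y]_xx   read y → write z, move right, go to Q
Q | z[_]xx   read _ → write y, move right, go to P
P | zy[x]x   read x → write y, move right, go to Q
Q | zyy[x]
At halt the head is at cell 3.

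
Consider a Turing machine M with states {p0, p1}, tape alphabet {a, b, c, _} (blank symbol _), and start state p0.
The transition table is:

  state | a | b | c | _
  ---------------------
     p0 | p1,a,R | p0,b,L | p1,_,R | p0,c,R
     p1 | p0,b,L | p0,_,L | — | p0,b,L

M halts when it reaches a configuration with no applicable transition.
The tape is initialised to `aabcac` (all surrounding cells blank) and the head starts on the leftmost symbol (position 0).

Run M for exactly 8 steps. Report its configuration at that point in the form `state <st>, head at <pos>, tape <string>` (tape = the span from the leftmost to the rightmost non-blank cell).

p0 | [a]abcac   read a → write a, move R, go to p1
p1 | a[a]bcac   read a → write b, move L, go to p0
p0 | [a]bbcac   read a → write a, move R, go to p1
p1 | a[b]bcac   read b → write _, move L, go to p0
p0 | [a]_bcac   read a → write a, move R, go to p1
p1 | a[_]bcac   read _ → write b, move L, go to p0
p0 | [a]bbcac   read a → write a, move R, go to p1
p1 | a[b]bcac   read b → write _, move L, go to p0
p0 | [a]_bcac
After 8 steps: state p0, head at 0, tape a_bcac.

state p0, head at 0, tape a_bcac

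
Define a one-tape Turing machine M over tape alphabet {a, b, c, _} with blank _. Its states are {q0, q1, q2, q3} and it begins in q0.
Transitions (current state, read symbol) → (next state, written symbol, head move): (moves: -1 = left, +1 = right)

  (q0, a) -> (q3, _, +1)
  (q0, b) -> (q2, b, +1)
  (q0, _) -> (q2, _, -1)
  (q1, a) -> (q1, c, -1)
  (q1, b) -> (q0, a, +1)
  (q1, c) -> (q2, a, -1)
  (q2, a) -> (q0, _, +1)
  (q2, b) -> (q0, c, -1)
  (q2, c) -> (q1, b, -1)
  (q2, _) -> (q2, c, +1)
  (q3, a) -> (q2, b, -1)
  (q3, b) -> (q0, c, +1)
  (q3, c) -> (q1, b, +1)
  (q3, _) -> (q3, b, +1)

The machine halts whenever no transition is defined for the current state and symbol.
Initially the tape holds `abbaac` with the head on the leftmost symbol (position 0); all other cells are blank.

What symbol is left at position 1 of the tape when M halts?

q0 | [a]bbaac_   read a → write _, move +1, go to q3
q3 | _[b]baac_   read b → write c, move +1, go to q0
q0 | _c[b]aac_   read b → write b, move +1, go to q2
q2 | _cb[a]ac_   read a → write _, move +1, go to q0
q0 | _cb_[a]c_   read a → write _, move +1, go to q3
q3 | _cb__[c]_   read c → write b, move +1, go to q1
q1 | _cb__b[_]
Cell 1 holds c when M halts.

c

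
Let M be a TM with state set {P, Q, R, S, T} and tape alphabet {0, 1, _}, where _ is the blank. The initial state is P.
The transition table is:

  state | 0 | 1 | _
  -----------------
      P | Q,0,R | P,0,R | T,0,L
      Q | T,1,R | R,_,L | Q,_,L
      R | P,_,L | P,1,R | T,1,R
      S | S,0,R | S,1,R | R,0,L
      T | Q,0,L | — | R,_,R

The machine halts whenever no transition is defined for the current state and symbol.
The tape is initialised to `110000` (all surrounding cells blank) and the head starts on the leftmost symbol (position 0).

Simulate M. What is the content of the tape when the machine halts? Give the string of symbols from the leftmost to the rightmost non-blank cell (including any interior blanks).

state=P head=0 tape=[1]10000   (P,1)→(P,0,R)
state=P head=1 tape=0[1]0000   (P,1)→(P,0,R)
state=P head=2 tape=00[0]000   (P,0)→(Q,0,R)
state=Q head=3 tape=000[0]00   (Q,0)→(T,1,R)
state=T head=4 tape=0001[0]0   (T,0)→(Q,0,L)
state=Q head=3 tape=000[1]00   (Q,1)→(R,_,L)
state=R head=2 tape=00[0]_00   (R,0)→(P,_,L)
state=P head=1 tape=0[0]__00   (P,0)→(Q,0,R)
state=Q head=2 tape=00[_]_00   (Q,_)→(Q,_,L)
state=Q head=1 tape=0[0]__00   (Q,0)→(T,1,R)
state=T head=2 tape=01[_]_00   (T,_)→(R,_,R)
state=R head=3 tape=01_[_]00   (R,_)→(T,1,R)
state=T head=4 tape=01_1[0]0   (T,0)→(Q,0,L)
state=Q head=3 tape=01_[1]00   (Q,1)→(R,_,L)
state=R head=2 tape=01[_]_00   (R,_)→(T,1,R)
state=T head=3 tape=011[_]00   (T,_)→(R,_,R)
state=R head=4 tape=011_[0]0   (R,0)→(P,_,L)
state=P head=3 tape=011[_]_0   (P,_)→(T,0,L)
state=T head=2 tape=01[1]0_0
The non-blank tape span at halt is 0110_0.

0110_0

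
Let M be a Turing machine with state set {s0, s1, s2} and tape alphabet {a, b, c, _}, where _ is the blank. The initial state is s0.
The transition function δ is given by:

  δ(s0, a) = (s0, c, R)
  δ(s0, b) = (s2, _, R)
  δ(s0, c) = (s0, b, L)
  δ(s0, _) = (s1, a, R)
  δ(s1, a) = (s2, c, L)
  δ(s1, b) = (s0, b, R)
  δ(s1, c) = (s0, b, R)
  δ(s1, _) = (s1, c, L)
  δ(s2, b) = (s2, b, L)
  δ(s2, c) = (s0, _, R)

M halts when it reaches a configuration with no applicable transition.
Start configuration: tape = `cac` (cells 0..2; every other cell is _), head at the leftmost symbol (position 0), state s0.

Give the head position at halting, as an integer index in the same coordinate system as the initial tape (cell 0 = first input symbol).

s0 | _[c]ac   read c → write b, move L, go to s0
s0 | [_]bac   read _ → write a, move R, go to s1
s1 | a[b]ac   read b → write b, move R, go to s0
s0 | ab[a]c   read a → write c, move R, go to s0
s0 | abc[c]   read c → write b, move L, go to s0
s0 | ab[c]b   read c → write b, move L, go to s0
s0 | a[b]bb   read b → write _, move R, go to s2
s2 | a_[b]b   read b → write b, move L, go to s2
s2 | a[_]bb
At halt the head is at cell 0.

0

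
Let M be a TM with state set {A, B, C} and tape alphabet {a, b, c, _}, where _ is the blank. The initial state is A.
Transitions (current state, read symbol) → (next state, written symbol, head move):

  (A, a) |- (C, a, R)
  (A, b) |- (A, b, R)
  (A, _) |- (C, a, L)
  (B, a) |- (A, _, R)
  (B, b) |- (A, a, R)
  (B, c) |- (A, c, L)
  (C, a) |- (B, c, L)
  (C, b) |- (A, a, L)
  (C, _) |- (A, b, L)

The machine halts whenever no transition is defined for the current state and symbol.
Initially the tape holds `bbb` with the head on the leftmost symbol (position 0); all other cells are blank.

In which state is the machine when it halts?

A

state=A head=0 tape=[b]bb_   (A,b)→(A,b,R)
state=A head=1 tape=b[b]b_   (A,b)→(A,b,R)
state=A head=2 tape=bb[b]_   (A,b)→(A,b,R)
state=A head=3 tape=bbb[_]   (A,_)→(C,a,L)
state=C head=2 tape=bb[b]a   (C,b)→(A,a,L)
state=A head=1 tape=b[b]aa   (A,b)→(A,b,R)
state=A head=2 tape=bb[a]a   (A,a)→(C,a,R)
state=C head=3 tape=bba[a]   (C,a)→(B,c,L)
state=B head=2 tape=bb[a]c   (B,a)→(A,_,R)
state=A head=3 tape=bb_[c]
No transition is defined for (A, c); M halts in state A.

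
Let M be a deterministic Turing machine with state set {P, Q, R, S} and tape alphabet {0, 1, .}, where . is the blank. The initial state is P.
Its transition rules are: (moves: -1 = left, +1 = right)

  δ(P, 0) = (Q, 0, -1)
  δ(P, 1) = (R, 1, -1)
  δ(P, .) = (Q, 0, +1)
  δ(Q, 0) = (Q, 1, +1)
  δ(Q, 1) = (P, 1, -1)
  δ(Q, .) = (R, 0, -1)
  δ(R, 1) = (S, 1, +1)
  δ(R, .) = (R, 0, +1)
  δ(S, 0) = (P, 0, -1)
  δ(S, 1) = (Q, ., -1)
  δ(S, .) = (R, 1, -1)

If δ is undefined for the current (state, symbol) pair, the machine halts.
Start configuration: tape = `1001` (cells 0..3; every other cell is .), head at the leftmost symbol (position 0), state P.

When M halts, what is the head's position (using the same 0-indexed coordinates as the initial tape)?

P | .[1]001   read 1 → write 1, move -1, go to R
R | [.]1001   read . → write 0, move +1, go to R
R | 0[1]001   read 1 → write 1, move +1, go to S
S | 01[0]01   read 0 → write 0, move -1, go to P
P | 0[1]001   read 1 → write 1, move -1, go to R
R | [0]1001
At halt the head is at cell -1.

-1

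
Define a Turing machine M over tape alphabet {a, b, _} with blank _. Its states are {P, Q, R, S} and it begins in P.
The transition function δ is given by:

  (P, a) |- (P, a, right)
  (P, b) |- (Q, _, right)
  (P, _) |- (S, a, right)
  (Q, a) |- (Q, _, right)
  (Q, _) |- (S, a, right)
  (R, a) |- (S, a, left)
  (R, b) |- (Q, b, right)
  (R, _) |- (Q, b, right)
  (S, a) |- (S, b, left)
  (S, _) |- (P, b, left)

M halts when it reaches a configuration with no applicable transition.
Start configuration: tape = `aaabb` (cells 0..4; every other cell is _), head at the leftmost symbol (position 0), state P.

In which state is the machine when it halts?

P | [a]aabb   read a → write a, move right, go to P
P | a[a]abb   read a → write a, move right, go to P
P | aa[a]bb   read a → write a, move right, go to P
P | aaa[b]b   read b → write _, move right, go to Q
Q | aaa_[b]
No transition is defined for (Q, b); M halts in state Q.

Q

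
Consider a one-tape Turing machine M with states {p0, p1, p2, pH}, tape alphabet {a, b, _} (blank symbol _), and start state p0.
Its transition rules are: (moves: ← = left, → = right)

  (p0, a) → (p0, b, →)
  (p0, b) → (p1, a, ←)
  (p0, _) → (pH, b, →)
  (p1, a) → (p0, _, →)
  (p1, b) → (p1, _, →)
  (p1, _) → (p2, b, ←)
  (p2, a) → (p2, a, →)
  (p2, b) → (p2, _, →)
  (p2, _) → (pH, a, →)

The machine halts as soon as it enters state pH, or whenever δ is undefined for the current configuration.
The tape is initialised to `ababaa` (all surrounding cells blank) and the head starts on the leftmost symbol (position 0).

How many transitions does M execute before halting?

p0 | [a]babaa__   read a → write b, move →, go to p0
p0 | b[b]abaa__   read b → write a, move ←, go to p1
p1 | [b]aabaa__   read b → write _, move →, go to p1
p1 | _[a]abaa__   read a → write _, move →, go to p0
p0 | __[a]baa__   read a → write b, move →, go to p0
p0 | __b[b]aa__   read b → write a, move ←, go to p1
p1 | __[b]aaa__   read b → write _, move →, go to p1
p1 | ___[a]aa__   read a → write _, move →, go to p0
p0 | ____[a]a__   read a → write b, move →, go to p0
p0 | ____b[a]__   read a → write b, move →, go to p0
p0 | ____bb[_]_   read _ → write b, move →, go to pH
pH | ____bbb[_]
M halts after 11 transitions.

11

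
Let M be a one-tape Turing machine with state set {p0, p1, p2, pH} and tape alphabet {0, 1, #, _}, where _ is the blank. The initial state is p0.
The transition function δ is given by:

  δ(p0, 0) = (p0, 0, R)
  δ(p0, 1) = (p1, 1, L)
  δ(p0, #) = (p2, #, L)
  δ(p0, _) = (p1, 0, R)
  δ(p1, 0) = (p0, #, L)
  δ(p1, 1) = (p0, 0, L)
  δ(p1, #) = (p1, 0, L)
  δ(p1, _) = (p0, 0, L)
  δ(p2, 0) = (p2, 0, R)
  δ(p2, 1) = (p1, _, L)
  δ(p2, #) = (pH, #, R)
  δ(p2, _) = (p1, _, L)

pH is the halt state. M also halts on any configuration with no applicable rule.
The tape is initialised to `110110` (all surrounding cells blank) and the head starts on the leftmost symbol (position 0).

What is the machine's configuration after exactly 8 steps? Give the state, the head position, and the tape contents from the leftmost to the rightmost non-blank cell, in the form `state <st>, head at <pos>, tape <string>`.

p0 | __[1]10110   read 1 → write 1, move L, go to p1
p1 | _[_]110110   read _ → write 0, move L, go to p0
p0 | [_]0110110   read _ → write 0, move R, go to p1
p1 | 0[0]110110   read 0 → write #, move L, go to p0
p0 | [0]#110110   read 0 → write 0, move R, go to p0
p0 | 0[#]110110   read # → write #, move L, go to p2
p2 | [0]#110110   read 0 → write 0, move R, go to p2
p2 | 0[#]110110   read # → write #, move R, go to pH
pH | 0#[1]10110
After 8 steps: state pH, head at 0, tape 0#110110.

state pH, head at 0, tape 0#110110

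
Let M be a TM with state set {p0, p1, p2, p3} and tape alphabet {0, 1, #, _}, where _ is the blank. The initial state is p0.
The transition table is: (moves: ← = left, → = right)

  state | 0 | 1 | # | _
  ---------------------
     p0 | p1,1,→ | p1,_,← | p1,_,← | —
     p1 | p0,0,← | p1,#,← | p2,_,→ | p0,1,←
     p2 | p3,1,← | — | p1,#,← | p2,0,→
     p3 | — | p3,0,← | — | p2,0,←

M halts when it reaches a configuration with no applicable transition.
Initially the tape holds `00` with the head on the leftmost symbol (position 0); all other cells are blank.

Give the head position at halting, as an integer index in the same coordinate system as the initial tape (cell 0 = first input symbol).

-2

p0 | __[0]0   read 0 → write 1, move →, go to p1
p1 | __1[0]   read 0 → write 0, move ←, go to p0
p0 | __[1]0   read 1 → write _, move ←, go to p1
p1 | _[_]_0   read _ → write 1, move ←, go to p0
p0 | [_]1_0
At halt the head is at cell -2.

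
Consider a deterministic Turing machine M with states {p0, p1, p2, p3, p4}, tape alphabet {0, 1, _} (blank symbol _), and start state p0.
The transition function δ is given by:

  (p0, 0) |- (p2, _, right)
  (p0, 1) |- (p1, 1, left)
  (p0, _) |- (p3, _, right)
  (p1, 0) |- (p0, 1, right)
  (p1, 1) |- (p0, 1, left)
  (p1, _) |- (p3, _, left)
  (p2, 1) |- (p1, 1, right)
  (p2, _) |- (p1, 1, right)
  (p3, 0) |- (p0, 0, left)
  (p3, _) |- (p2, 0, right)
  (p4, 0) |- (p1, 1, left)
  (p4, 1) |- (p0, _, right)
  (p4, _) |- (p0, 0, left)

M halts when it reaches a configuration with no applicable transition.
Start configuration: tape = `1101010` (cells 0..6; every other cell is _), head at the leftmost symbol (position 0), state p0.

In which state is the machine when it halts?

p3

p0 | ___[1]101010   read 1 → write 1, move left, go to p1
p1 | __[_]1101010   read _ → write _, move left, go to p3
p3 | _[_]_1101010   read _ → write 0, move right, go to p2
p2 | _0[_]1101010   read _ → write 1, move right, go to p1
p1 | _01[1]101010   read 1 → write 1, move left, go to p0
p0 | _0[1]1101010   read 1 → write 1, move left, go to p1
p1 | _[0]11101010   read 0 → write 1, move right, go to p0
p0 | _1[1]1101010   read 1 → write 1, move left, go to p1
p1 | _[1]11101010   read 1 → write 1, move left, go to p0
p0 | [_]111101010   read _ → write _, move right, go to p3
p3 | _[1]11101010
No transition is defined for (p3, 1); M halts in state p3.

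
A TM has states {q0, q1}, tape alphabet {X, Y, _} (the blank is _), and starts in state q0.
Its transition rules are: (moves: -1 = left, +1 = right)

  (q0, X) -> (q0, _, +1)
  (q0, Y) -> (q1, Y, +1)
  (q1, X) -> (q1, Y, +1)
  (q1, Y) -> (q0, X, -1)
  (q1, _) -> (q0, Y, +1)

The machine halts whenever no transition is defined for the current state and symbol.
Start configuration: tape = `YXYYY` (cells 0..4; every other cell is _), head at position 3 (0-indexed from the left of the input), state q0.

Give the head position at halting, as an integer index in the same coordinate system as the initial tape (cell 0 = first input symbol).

6

state=q0 head=3 tape=YXY[Y]Y__   (q0,Y)→(q1,Y,+1)
state=q1 head=4 tape=YXYY[Y]__   (q1,Y)→(q0,X,-1)
state=q0 head=3 tape=YXY[Y]X__   (q0,Y)→(q1,Y,+1)
state=q1 head=4 tape=YXYY[X]__   (q1,X)→(q1,Y,+1)
state=q1 head=5 tape=YXYYY[_]_   (q1,_)→(q0,Y,+1)
state=q0 head=6 tape=YXYYYY[_]
At halt the head is at cell 6.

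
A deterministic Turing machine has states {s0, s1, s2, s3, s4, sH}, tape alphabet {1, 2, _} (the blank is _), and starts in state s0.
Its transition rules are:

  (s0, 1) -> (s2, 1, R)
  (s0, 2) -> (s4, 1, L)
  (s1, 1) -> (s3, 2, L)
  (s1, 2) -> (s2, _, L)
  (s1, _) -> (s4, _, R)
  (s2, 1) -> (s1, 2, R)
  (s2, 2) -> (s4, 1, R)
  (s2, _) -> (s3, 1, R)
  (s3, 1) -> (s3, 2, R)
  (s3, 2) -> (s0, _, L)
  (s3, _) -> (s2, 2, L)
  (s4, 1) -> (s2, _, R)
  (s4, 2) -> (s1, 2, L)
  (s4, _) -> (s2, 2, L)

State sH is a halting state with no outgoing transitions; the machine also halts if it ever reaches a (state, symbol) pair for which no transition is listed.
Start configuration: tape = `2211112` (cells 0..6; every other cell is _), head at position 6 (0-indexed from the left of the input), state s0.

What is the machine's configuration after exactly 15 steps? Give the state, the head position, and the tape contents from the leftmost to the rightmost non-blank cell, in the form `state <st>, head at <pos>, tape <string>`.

s0 | 221111[2]___   read 2 → write 1, move L, go to s4
s4 | 22111[1]1___   read 1 → write _, move R, go to s2
s2 | 22111_[1]___   read 1 → write 2, move R, go to s1
s1 | 22111_2[_]__   read _ → write _, move R, go to s4
s4 | 22111_2_[_]_   read _ → write 2, move L, go to s2
s2 | 22111_2[_]2_   read _ → write 1, move R, go to s3
s3 | 22111_21[2]_   read 2 → write _, move L, go to s0
s0 | 22111_2[1]__   read 1 → write 1, move R, go to s2
s2 | 22111_21[_]_   read _ → write 1, move R, go to s3
s3 | 22111_211[_]   read _ → write 2, move L, go to s2
s2 | 22111_21[1]2   read 1 → write 2, move R, go to s1
s1 | 22111_212[2]   read 2 → write _, move L, go to s2
s2 | 22111_21[2]_   read 2 → write 1, move R, go to s4
s4 | 22111_211[_]   read _ → write 2, move L, go to s2
s2 | 22111_21[1]2   read 1 → write 2, move R, go to s1
s1 | 22111_212[2]
After 15 steps: state s1, head at 9, tape 22111_2122.

state s1, head at 9, tape 22111_2122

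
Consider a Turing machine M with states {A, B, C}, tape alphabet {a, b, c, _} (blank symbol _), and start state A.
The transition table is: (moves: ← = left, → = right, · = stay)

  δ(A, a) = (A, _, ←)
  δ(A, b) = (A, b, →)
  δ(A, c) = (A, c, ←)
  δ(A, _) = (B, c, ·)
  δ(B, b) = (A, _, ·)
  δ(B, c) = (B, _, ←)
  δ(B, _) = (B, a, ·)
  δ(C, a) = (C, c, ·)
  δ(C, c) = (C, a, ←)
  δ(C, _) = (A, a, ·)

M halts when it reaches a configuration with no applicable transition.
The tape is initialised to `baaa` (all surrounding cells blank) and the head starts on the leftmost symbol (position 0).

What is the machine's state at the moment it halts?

state=A head=0 tape=_[b]aaa   (A,b)→(A,b,→)
state=A head=1 tape=_b[a]aa   (A,a)→(A,_,←)
state=A head=0 tape=_[b]_aa   (A,b)→(A,b,→)
state=A head=1 tape=_b[_]aa   (A,_)→(B,c,·)
state=B head=1 tape=_b[c]aa   (B,c)→(B,_,←)
state=B head=0 tape=_[b]_aa   (B,b)→(A,_,·)
state=A head=0 tape=_[_]_aa   (A,_)→(B,c,·)
state=B head=0 tape=_[c]_aa   (B,c)→(B,_,←)
state=B head=-1 tape=[_]__aa   (B,_)→(B,a,·)
state=B head=-1 tape=[a]__aa
No transition is defined for (B, a); M halts in state B.

B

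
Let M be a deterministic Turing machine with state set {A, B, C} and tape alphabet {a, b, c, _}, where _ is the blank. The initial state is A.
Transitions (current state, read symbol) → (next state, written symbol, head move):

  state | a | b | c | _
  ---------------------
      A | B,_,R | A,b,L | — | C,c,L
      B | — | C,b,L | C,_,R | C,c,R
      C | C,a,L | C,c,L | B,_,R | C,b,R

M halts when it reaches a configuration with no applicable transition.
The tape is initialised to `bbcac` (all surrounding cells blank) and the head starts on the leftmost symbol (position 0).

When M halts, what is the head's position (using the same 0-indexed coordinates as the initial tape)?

3

state=A head=0 tape=___[b]bcac   (A,b)→(A,b,L)
state=A head=-1 tape=__[_]bbcac   (A,_)→(C,c,L)
state=C head=-2 tape=_[_]cbbcac   (C,_)→(C,b,R)
state=C head=-1 tape=_b[c]bbcac   (C,c)→(B,_,R)
state=B head=0 tape=_b_[b]bcac   (B,b)→(C,b,L)
state=C head=-1 tape=_b[_]bbcac   (C,_)→(C,b,R)
state=C head=0 tape=_bb[b]bcac   (C,b)→(C,c,L)
state=C head=-1 tape=_b[b]cbcac   (C,b)→(C,c,L)
state=C head=-2 tape=_[b]ccbcac   (C,b)→(C,c,L)
state=C head=-3 tape=[_]cccbcac   (C,_)→(C,b,R)
state=C head=-2 tape=b[c]ccbcac   (C,c)→(B,_,R)
state=B head=-1 tape=b_[c]cbcac   (B,c)→(C,_,R)
state=C head=0 tape=b__[c]bcac   (C,c)→(B,_,R)
state=B head=1 tape=b___[b]cac   (B,b)→(C,b,L)
state=C head=0 tape=b__[_]bcac   (C,_)→(C,b,R)
state=C head=1 tape=b__b[b]cac   (C,b)→(C,c,L)
state=C head=0 tape=b__[b]ccac   (C,b)→(C,c,L)
state=C head=-1 tape=b_[_]cccac   (C,_)→(C,b,R)
state=C head=0 tape=b_b[c]ccac   (C,c)→(B,_,R)
state=B head=1 tape=b_b_[c]cac   (B,c)→(C,_,R)
state=C head=2 tape=b_b__[c]ac   (C,c)→(B,_,R)
state=B head=3 tape=b_b___[a]c
At halt the head is at cell 3.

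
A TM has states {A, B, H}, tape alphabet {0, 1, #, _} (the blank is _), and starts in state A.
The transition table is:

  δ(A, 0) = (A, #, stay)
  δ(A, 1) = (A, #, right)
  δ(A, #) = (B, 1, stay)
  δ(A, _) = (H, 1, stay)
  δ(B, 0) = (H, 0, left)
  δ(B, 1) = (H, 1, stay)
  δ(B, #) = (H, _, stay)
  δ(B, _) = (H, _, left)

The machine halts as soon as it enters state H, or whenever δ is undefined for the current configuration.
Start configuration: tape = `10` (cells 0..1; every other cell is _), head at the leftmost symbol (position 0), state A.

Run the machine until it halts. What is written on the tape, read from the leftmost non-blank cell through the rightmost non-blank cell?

#1

A | [1]0   read 1 → write #, move right, go to A
A | #[0]   read 0 → write #, move stay, go to A
A | #[#]   read # → write 1, move stay, go to B
B | #[1]   read 1 → write 1, move stay, go to H
H | #[1]
The non-blank tape span at halt is #1.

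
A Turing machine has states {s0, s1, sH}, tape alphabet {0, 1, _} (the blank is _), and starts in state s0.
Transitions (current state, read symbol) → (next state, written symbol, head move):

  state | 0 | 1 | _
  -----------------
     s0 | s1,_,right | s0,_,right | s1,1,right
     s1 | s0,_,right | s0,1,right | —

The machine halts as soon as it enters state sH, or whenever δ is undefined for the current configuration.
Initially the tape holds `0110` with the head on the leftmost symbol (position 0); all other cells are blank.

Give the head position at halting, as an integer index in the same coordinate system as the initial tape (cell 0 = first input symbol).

state=s0 head=0 tape=[0]110_   (s0,0)→(s1,_,right)
state=s1 head=1 tape=_[1]10_   (s1,1)→(s0,1,right)
state=s0 head=2 tape=_1[1]0_   (s0,1)→(s0,_,right)
state=s0 head=3 tape=_1_[0]_   (s0,0)→(s1,_,right)
state=s1 head=4 tape=_1__[_]
At halt the head is at cell 4.

4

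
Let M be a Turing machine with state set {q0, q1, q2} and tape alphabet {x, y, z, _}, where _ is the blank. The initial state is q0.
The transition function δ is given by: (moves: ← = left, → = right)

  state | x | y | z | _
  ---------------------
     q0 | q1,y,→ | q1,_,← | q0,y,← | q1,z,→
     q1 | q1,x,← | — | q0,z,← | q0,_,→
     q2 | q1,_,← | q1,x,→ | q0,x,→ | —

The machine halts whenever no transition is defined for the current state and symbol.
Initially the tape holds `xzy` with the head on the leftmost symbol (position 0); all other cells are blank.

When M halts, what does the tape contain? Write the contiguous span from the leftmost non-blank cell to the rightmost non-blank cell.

state=q0 head=0 tape=_[x]zy   (q0,x)→(q1,y,→)
state=q1 head=1 tape=_y[z]y   (q1,z)→(q0,z,←)
state=q0 head=0 tape=_[y]zy   (q0,y)→(q1,_,←)
state=q1 head=-1 tape=[_]_zy   (q1,_)→(q0,_,→)
state=q0 head=0 tape=_[_]zy   (q0,_)→(q1,z,→)
state=q1 head=1 tape=_z[z]y   (q1,z)→(q0,z,←)
state=q0 head=0 tape=_[z]zy   (q0,z)→(q0,y,←)
state=q0 head=-1 tape=[_]yzy   (q0,_)→(q1,z,→)
state=q1 head=0 tape=z[y]zy
The non-blank tape span at halt is zyzy.

zyzy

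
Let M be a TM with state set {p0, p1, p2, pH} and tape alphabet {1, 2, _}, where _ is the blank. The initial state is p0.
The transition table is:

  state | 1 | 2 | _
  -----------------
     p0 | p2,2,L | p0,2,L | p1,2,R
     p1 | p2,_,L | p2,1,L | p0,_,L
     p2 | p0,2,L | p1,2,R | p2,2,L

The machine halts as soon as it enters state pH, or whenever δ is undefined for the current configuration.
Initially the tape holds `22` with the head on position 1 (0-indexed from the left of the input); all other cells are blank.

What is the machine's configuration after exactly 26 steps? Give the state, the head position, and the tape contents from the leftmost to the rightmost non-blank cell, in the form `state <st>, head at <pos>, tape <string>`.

state p1, head at -3, tape 21___2

p0 | ____2[2]   read 2 → write 2, move L, go to p0
p0 | ____[2]2   read 2 → write 2, move L, go to p0
p0 | ___[_]22   read _ → write 2, move R, go to p1
p1 | ___2[2]2   read 2 → write 1, move L, go to p2
p2 | ___[2]12   read 2 → write 2, move R, go to p1
p1 | ___2[1]2   read 1 → write _, move L, go to p2
p2 | ___[2]_2   read 2 → write 2, move R, go to p1
p1 | ___2[_]2   read _ → write _, move L, go to p0
p0 | ___[2]_2   read 2 → write 2, move L, go to p0
p0 | __[_]2_2   read _ → write 2, move R, go to p1
p1 | __2[2]_2   read 2 → write 1, move L, go to p2
p2 | __[2]1_2   read 2 → write 2, move R, go to p1
p1 | __2[1]_2   read 1 → write _, move L, go to p2
p2 | __[2]__2   read 2 → write 2, move R, go to p1
p1 | __2[_]_2   read _ → write _, move L, go to p0
p0 | __[2]__2   read 2 → write 2, move L, go to p0
p0 | _[_]2__2   read _ → write 2, move R, go to p1
p1 | _2[2]__2   read 2 → write 1, move L, go to p2
p2 | _[2]1__2   read 2 → write 2, move R, go to p1
p1 | _2[1]__2   read 1 → write _, move L, go to p2
p2 | _[2]___2   read 2 → write 2, move R, go to p1
p1 | _2[_]__2   read _ → write _, move L, go to p0
p0 | _[2]___2   read 2 → write 2, move L, go to p0
p0 | [_]2___2   read _ → write 2, move R, go to p1
p1 | 2[2]___2   read 2 → write 1, move L, go to p2
p2 | [2]1___2   read 2 → write 2, move R, go to p1
p1 | 2[1]___2
After 26 steps: state p1, head at -3, tape 21___2.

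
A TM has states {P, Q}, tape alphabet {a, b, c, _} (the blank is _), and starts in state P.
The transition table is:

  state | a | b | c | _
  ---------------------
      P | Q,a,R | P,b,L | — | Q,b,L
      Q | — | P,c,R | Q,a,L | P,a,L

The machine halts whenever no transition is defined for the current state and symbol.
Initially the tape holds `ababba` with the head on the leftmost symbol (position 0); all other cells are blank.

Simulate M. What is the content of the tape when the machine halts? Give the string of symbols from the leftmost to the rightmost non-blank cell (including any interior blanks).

acacba

state=P head=0 tape=[a]babba   (P,a)→(Q,a,R)
state=Q head=1 tape=a[b]abba   (Q,b)→(P,c,R)
state=P head=2 tape=ac[a]bba   (P,a)→(Q,a,R)
state=Q head=3 tape=aca[b]ba   (Q,b)→(P,c,R)
state=P head=4 tape=acac[b]a   (P,b)→(P,b,L)
state=P head=3 tape=aca[c]ba
The non-blank tape span at halt is acacba.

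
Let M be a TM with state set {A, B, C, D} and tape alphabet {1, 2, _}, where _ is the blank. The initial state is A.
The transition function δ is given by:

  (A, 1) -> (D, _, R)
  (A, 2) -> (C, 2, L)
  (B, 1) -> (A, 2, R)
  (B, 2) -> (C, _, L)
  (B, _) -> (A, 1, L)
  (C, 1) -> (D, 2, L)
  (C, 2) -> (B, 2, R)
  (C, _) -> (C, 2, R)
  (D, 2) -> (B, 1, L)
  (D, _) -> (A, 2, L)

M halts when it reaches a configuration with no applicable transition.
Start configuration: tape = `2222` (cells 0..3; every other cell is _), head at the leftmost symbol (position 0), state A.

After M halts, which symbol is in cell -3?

A | ___[2]222   read 2 → write 2, move L, go to C
C | __[_]2222   read _ → write 2, move R, go to C
C | __2[2]222   read 2 → write 2, move R, go to B
B | __22[2]22   read 2 → write _, move L, go to C
C | __2[2]_22   read 2 → write 2, move R, go to B
B | __22[_]22   read _ → write 1, move L, go to A
A | __2[2]122   read 2 → write 2, move L, go to C
C | __[2]2122   read 2 → write 2, move R, go to B
B | __2[2]122   read 2 → write _, move L, go to C
C | __[2]_122   read 2 → write 2, move R, go to B
B | __2[_]122   read _ → write 1, move L, go to A
A | __[2]1122   read 2 → write 2, move L, go to C
C | _[_]21122   read _ → write 2, move R, go to C
C | _2[2]1122   read 2 → write 2, move R, go to B
B | _22[1]122   read 1 → write 2, move R, go to A
A | _222[1]22   read 1 → write _, move R, go to D
D | _222_[2]2   read 2 → write 1, move L, go to B
B | _222[_]12   read _ → write 1, move L, go to A
A | _22[2]112   read 2 → write 2, move L, go to C
C | _2[2]2112   read 2 → write 2, move R, go to B
B | _22[2]112   read 2 → write _, move L, go to C
C | _2[2]_112   read 2 → write 2, move R, go to B
B | _22[_]112   read _ → write 1, move L, go to A
A | _2[2]1112   read 2 → write 2, move L, go to C
C | _[2]21112   read 2 → write 2, move R, go to B
B | _2[2]1112   read 2 → write _, move L, go to C
C | _[2]_1112   read 2 → write 2, move R, go to B
B | _2[_]1112   read _ → write 1, move L, go to A
A | _[2]11112   read 2 → write 2, move L, go to C
C | [_]211112   read _ → write 2, move R, go to C
C | 2[2]11112   read 2 → write 2, move R, go to B
B | 22[1]1112   read 1 → write 2, move R, go to A
A | 222[1]112   read 1 → write _, move R, go to D
D | 222_[1]12
Cell -3 holds 2 when M halts.

2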